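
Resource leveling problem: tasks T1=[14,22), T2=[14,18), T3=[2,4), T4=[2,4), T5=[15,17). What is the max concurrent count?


Check each time point for overlaps:
  t=15: 3 tasks active (T1, T2, T5)
Max concurrent = 3


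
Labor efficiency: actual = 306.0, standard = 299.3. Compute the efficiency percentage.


Efficiency = (actual / standard) × 100
= (306.0 / 299.3) × 100
= 102.2%


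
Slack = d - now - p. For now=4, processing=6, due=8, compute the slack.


Slack = due - current_time - processing
= 8 - 4 - 6
= -2


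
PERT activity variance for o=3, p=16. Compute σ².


σ² = ((p - o) / 6)² = (p - o)² / 36
= (16 - 3)² / 36
= 13² / 36
= 169 / 36
= 4.6944


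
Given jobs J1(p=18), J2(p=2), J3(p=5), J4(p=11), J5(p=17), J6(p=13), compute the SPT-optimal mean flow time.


SPT order: J2 → J3 → J4 → J6 → J5 → J1
Completion times:
  J2: C=2
  J3: C=7
  J4: C=18
  J6: C=31
  J5: C=48
  J1: C=66
Sum = 172, n = 6
Mean flow = 172/6
= 28.67


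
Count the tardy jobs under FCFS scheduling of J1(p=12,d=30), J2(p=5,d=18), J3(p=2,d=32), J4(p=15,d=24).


Completion vs due date:
  J1: C=12, d=30 → on time
  J2: C=17, d=18 → on time
  J3: C=19, d=32 → on time
  J4: C=34, d=24 → TARDY
Tardy jobs: J4
Count = 1


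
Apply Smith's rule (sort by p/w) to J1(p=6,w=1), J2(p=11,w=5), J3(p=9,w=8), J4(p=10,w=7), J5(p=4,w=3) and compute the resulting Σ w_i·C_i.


WSPT order (by p/w): J3 → J5 → J4 → J2 → J1
  J3: C=9, w·C=8×9=72
  J5: C=13, w·C=3×13=39
  J4: C=23, w·C=7×23=161
  J2: C=34, w·C=5×34=170
  J1: C=40, w·C=1×40=40
Σ w·C = 482
= 482


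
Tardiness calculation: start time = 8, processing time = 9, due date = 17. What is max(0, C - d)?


Completion = start + processing = 8 + 9 = 17
Tardiness = max(0, C - d) = max(0, 17 - 17)
= max(0, 0)
= 0


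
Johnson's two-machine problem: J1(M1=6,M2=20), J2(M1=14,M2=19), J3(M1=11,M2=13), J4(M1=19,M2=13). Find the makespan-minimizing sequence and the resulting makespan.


Johnson's rule:
Group 1 (M1≤M2, sort by M1): ['J1', 'J3', 'J2']
Group 2 (M1>M2, sort desc M2): ['J4']
Sequence: J1 → J3 → J2 → J4
Makespan calculation:
  J1: M1 done=6, M2 done=26
  J3: M1 done=17, M2 done=39
  J2: M1 done=31, M2 done=58
  J4: M1 done=50, M2 done=71
= Sequence: J1 → J3 → J2 → J4, Makespan: 71


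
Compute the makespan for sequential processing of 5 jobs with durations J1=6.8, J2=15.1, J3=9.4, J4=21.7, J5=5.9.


Sequential makespan: sum all processing times
= 6.8 + 15.1 + 9.4 + 21.7 + 5.9
= 58.9 time units


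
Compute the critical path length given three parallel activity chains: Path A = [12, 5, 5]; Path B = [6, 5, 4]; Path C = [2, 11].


Path A: 12 + 5 + 5 = 22
Path B: 6 + 5 + 4 = 15
Path C: 2 + 11 = 13
Critical path = longest = max(22, 15, 13)
= 22 (Path A)


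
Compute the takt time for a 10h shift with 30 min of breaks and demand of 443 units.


Available = 10×60 - 30 = 570 min
Takt time = 570 / 443
= 1.29 min/unit


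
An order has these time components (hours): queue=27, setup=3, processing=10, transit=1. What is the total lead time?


Lead time = queue + setup + processing + transit
= 27 + 3 + 10 + 1
= 41 hours


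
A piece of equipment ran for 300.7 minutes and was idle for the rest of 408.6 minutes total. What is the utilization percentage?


Utilization = busy / total × 100
= 300.7 / 408.6 × 100
= 73.6%


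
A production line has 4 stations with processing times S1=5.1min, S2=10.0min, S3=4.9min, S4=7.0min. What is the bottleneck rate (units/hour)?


Bottleneck = longest station time
Station times: [5.1, 10.0, 4.9, 7.0]
Max = 10.0 min
Rate = 60 / 10.0
= 6.00 units/hour (bottleneck: 10.0min)


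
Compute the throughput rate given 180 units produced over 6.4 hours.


Throughput = units / time
= 180 / 6.4
= 28.1 units/hour


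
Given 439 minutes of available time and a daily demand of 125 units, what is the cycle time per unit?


Cycle time = available time / demand
= 439 / 125
= 3.51 min/unit


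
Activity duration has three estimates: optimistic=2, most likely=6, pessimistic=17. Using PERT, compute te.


te = (o + 4m + p) / 6
= (2 + 4×6 + 17) / 6
= (2 + 24 + 17) / 6
= 43 / 6
= 7.17


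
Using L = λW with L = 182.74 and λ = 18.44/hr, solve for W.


Little's law: L = λW → W = L / λ
= 182.74 / 18.44
= 9.91 hours


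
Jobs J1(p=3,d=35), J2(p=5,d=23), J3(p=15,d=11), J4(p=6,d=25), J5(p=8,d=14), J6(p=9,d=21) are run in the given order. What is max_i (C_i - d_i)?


Lateness per job (L = C - d):
  J1: C=3, d=35, L=-32
  J2: C=8, d=23, L=-15
  J3: C=23, d=11, L=12
  J4: C=29, d=25, L=4
  J5: C=37, d=14, L=23
  J6: C=46, d=21, L=25
Lmax = max(-32, -15, 12, 4, 23, 25)
= 25


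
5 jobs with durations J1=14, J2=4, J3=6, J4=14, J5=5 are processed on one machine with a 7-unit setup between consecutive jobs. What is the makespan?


Makespan = Σ processing + (n-1) × setup
= (14 + 4 + 6 + 14 + 5) + (5-1)×7
= 43 + 28
= 71 time units


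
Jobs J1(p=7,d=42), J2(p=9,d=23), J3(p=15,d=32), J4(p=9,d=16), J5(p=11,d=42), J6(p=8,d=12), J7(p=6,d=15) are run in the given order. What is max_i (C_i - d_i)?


Lateness per job (L = C - d):
  J1: C=7, d=42, L=-35
  J2: C=16, d=23, L=-7
  J3: C=31, d=32, L=-1
  J4: C=40, d=16, L=24
  J5: C=51, d=42, L=9
  J6: C=59, d=12, L=47
  J7: C=65, d=15, L=50
Lmax = max(-35, -7, -1, 24, 9, 47, 50)
= 50


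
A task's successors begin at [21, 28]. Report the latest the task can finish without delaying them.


LF = min of all successor start times
Successors start at: [21, 28]
LF = min(21, 28)
= 21


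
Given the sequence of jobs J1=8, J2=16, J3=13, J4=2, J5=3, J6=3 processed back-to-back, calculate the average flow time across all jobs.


Completion times:
  J1: completes at 8
  J2: completes at 24
  J3: completes at 37
  J4: completes at 39
  J5: completes at 42
  J6: completes at 45
Sum = 195
Average = 195/6
= 32.50


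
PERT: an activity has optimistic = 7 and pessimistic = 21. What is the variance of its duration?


σ² = ((p - o) / 6)² = (p - o)² / 36
= (21 - 7)² / 36
= 14² / 36
= 196 / 36
= 5.4444


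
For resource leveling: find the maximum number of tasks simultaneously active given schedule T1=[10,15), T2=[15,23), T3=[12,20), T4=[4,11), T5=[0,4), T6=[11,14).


Check each time point for overlaps:
  t=12: 3 tasks active (T1, T3, T6)
Max concurrent = 3


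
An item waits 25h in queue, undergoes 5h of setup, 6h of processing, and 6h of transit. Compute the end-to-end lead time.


Lead time = queue + setup + processing + transit
= 25 + 5 + 6 + 6
= 42 hours


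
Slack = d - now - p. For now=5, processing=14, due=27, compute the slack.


Slack = due - current_time - processing
= 27 - 5 - 14
= 8


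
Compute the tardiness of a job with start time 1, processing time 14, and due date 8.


Completion = start + processing = 1 + 14 = 15
Tardiness = max(0, C - d) = max(0, 15 - 8)
= max(0, 7)
= 7


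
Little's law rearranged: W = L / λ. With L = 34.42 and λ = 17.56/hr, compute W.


Little's law: L = λW → W = L / λ
= 34.42 / 17.56
= 1.96 hours


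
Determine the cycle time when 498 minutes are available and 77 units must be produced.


Cycle time = available time / demand
= 498 / 77
= 6.47 min/unit


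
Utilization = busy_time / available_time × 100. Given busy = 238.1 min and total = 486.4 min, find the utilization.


Utilization = busy / total × 100
= 238.1 / 486.4 × 100
= 49.0%


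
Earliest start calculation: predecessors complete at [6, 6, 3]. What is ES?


ES = max of all predecessor completion times
Predecessors: [6, 6, 3]
ES = max(6, 6, 3)
= 6


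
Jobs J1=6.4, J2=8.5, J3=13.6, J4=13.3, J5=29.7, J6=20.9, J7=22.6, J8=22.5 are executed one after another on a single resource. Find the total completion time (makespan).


Sequential makespan: sum all processing times
= 6.4 + 8.5 + 13.6 + 13.3 + 29.7 + 20.9 + 22.6 + 22.5
= 137.5 time units


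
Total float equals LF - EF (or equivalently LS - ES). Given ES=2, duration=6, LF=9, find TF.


EF = ES + duration = 2 + 6 = 8
LS = LF - duration = 9 - 6 = 3
Total Float = LF - EF = 9 - 8
(or LS - ES = 3 - 2)
= 1


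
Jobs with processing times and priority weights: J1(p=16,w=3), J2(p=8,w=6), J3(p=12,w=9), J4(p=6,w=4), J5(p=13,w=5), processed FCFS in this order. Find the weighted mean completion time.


Completion times:
  J1: C=16, w×C=3×16=48
  J2: C=24, w×C=6×24=144
  J3: C=36, w×C=9×36=324
  J4: C=42, w×C=4×42=168
  J5: C=55, w×C=5×55=275
Sum w×C = 959
Sum w = 27
Weighted avg = 959/27
= 35.52


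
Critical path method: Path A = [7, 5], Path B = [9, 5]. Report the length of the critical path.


Path A: 7 + 5 = 12
Path B: 9 + 5 = 14
Critical path = longest = max(12, 14)
= 14 (Path B)


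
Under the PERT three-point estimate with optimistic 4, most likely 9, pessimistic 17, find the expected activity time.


te = (o + 4m + p) / 6
= (4 + 4×9 + 17) / 6
= (4 + 36 + 17) / 6
= 57 / 6
= 9.50


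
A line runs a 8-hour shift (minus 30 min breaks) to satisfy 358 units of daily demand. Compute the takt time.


Available = 8×60 - 30 = 450 min
Takt time = 450 / 358
= 1.26 min/unit


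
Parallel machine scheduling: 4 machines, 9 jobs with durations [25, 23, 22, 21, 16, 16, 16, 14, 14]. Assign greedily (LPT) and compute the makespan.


Jobs (LPT sorted): [25, 23, 22, 21, 16, 16, 16, 14, 14]
Machines: 4
  J=25 → Machine 1 (load: 0+25=25)
  J=23 → Machine 2 (load: 0+23=23)
  J=22 → Machine 3 (load: 0+22=22)
  J=21 → Machine 4 (load: 0+21=21)
  J=16 → Machine 4 (load: 21+16=37)
  J=16 → Machine 3 (load: 22+16=38)
  J=16 → Machine 2 (load: 23+16=39)
  J=14 → Machine 1 (load: 25+14=39)
  J=14 → Machine 4 (load: 37+14=51)
Machine loads: [39, 39, 38, 51]
Makespan = max = 51 time units


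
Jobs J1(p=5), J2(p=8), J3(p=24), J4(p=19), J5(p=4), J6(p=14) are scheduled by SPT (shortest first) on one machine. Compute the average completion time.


SPT order: J5 → J1 → J2 → J6 → J4 → J3
Completion times:
  J5: C=4
  J1: C=9
  J2: C=17
  J6: C=31
  J4: C=50
  J3: C=74
Sum = 185, n = 6
Mean flow = 185/6
= 30.83


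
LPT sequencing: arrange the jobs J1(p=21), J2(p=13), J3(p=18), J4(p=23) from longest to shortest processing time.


LPT: sort by longest processing time first
  J4: p=23
  J1: p=21
  J3: p=18
  J2: p=13
Order: J4 → J1 → J3 → J2


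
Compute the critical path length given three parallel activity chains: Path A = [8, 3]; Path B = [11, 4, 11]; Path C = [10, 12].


Path A: 8 + 3 = 11
Path B: 11 + 4 + 11 = 26
Path C: 10 + 12 = 22
Critical path = longest = max(11, 26, 22)
= 26 (Path B)


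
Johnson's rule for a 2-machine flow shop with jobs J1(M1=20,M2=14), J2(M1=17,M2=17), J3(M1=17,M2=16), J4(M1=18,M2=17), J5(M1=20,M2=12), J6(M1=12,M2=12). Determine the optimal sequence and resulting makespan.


Johnson's rule:
Group 1 (M1≤M2, sort by M1): ['J6', 'J2']
Group 2 (M1>M2, sort desc M2): ['J4', 'J3', 'J1', 'J5']
Sequence: J6 → J2 → J4 → J3 → J1 → J5
Makespan calculation:
  J6: M1 done=12, M2 done=24
  J2: M1 done=29, M2 done=46
  J4: M1 done=47, M2 done=64
  J3: M1 done=64, M2 done=80
  J1: M1 done=84, M2 done=98
  J5: M1 done=104, M2 done=116
= Sequence: J6 → J2 → J4 → J3 → J1 → J5, Makespan: 116


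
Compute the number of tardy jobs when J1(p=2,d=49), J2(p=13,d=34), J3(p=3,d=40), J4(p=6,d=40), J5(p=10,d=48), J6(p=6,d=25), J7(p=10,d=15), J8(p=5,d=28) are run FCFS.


Completion vs due date:
  J1: C=2, d=49 → on time
  J2: C=15, d=34 → on time
  J3: C=18, d=40 → on time
  J4: C=24, d=40 → on time
  J5: C=34, d=48 → on time
  J6: C=40, d=25 → TARDY
  J7: C=50, d=15 → TARDY
  J8: C=55, d=28 → TARDY
Tardy jobs: J6, J7, J8
Count = 3


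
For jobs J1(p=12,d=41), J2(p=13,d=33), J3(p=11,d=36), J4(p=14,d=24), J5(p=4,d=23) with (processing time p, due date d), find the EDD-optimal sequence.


EDD: sort by earliest due date
  J5: d=23, p=4
  J4: d=24, p=14
  J2: d=33, p=13
  J3: d=36, p=11
  J1: d=41, p=12
Order: J5 → J4 → J2 → J3 → J1


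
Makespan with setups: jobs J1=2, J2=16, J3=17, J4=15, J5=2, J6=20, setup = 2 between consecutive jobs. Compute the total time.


Makespan = Σ processing + (n-1) × setup
= (2 + 16 + 17 + 15 + 2 + 20) + (6-1)×2
= 72 + 10
= 82 time units


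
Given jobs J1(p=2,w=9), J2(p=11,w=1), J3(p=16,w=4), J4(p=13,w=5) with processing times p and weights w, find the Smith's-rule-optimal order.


WSPT (Smith's rule): sort by p/w ascending
  J1: p/w = 2/9 = 0.222
  J4: p/w = 13/5 = 2.600
  J3: p/w = 16/4 = 4.000
  J2: p/w = 11/1 = 11.000
Order: J1 → J4 → J3 → J2


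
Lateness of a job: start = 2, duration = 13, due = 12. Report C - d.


Completion = 2 + 13 = 15
Lateness = C - d = 15 - 12
= 3


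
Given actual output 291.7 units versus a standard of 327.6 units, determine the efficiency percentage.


Efficiency = (actual / standard) × 100
= (291.7 / 327.6) × 100
= 89.0%


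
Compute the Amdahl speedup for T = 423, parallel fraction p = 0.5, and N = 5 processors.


Amdahl's law: T_p = T × ((1-p) + p/N)
= 423 × ((1-0.5) + 0.5/5)
= 423 × (0.50 + 0.1000)
= 423 × 0.6000
= 253.80
Speedup = 423/253.80
= 1.67×


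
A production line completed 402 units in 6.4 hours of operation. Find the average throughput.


Throughput = units / time
= 402 / 6.4
= 62.8 units/hour


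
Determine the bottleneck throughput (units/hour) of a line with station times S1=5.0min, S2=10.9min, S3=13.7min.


Bottleneck = longest station time
Station times: [5.0, 10.9, 13.7]
Max = 13.7 min
Rate = 60 / 13.7
= 4.38 units/hour (bottleneck: 13.7min)


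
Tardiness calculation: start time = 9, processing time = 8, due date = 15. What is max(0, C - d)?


Completion = start + processing = 9 + 8 = 17
Tardiness = max(0, C - d) = max(0, 17 - 15)
= max(0, 2)
= 2


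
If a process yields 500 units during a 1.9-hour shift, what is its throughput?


Throughput = units / time
= 500 / 1.9
= 263.2 units/hour


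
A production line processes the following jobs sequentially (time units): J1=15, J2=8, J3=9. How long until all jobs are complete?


Sequential makespan: sum all processing times
= 15 + 8 + 9
= 32 time units


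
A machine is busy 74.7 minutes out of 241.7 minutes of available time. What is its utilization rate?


Utilization = busy / total × 100
= 74.7 / 241.7 × 100
= 30.9%


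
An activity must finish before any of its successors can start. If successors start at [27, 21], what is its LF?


LF = min of all successor start times
Successors start at: [27, 21]
LF = min(27, 21)
= 21


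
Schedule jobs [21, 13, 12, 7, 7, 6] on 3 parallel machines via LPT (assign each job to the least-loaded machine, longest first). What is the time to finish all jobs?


Jobs (LPT sorted): [21, 13, 12, 7, 7, 6]
Machines: 3
  J=21 → Machine 1 (load: 0+21=21)
  J=13 → Machine 2 (load: 0+13=13)
  J=12 → Machine 3 (load: 0+12=12)
  J=7 → Machine 3 (load: 12+7=19)
  J=7 → Machine 2 (load: 13+7=20)
  J=6 → Machine 3 (load: 19+6=25)
Machine loads: [21, 20, 25]
Makespan = max = 25 time units


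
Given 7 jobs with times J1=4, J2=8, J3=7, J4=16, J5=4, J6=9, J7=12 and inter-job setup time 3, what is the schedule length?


Makespan = Σ processing + (n-1) × setup
= (4 + 8 + 7 + 16 + 4 + 9 + 12) + (7-1)×3
= 60 + 18
= 78 time units


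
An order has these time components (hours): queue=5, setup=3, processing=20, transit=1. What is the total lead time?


Lead time = queue + setup + processing + transit
= 5 + 3 + 20 + 1
= 29 hours


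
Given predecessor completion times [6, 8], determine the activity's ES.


ES = max of all predecessor completion times
Predecessors: [6, 8]
ES = max(6, 8)
= 8


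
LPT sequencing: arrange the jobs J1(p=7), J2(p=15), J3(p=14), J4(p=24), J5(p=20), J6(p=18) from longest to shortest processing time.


LPT: sort by longest processing time first
  J4: p=24
  J5: p=20
  J6: p=18
  J2: p=15
  J3: p=14
  J1: p=7
Order: J4 → J5 → J6 → J2 → J3 → J1


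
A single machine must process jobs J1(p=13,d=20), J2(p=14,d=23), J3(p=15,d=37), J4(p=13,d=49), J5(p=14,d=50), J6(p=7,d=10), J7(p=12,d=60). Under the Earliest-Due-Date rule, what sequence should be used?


EDD: sort by earliest due date
  J6: d=10, p=7
  J1: d=20, p=13
  J2: d=23, p=14
  J3: d=37, p=15
  J4: d=49, p=13
  J5: d=50, p=14
  J7: d=60, p=12
Order: J6 → J1 → J2 → J3 → J4 → J5 → J7


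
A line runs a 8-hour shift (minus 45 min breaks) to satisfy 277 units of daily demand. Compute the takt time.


Available = 8×60 - 45 = 435 min
Takt time = 435 / 277
= 1.57 min/unit


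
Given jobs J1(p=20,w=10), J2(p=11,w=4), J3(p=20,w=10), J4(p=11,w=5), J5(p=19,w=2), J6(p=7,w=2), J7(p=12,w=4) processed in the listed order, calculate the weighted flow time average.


Completion times:
  J1: C=20, w×C=10×20=200
  J2: C=31, w×C=4×31=124
  J3: C=51, w×C=10×51=510
  J4: C=62, w×C=5×62=310
  J5: C=81, w×C=2×81=162
  J6: C=88, w×C=2×88=176
  J7: C=100, w×C=4×100=400
Sum w×C = 1882
Sum w = 37
Weighted avg = 1882/37
= 50.86


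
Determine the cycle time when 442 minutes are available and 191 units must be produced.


Cycle time = available time / demand
= 442 / 191
= 2.31 min/unit


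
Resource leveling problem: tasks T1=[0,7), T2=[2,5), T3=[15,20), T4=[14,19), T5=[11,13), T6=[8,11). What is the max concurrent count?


Check each time point for overlaps:
  t=2: 2 tasks active (T1, T2)
Max concurrent = 2


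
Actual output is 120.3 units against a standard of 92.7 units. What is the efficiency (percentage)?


Efficiency = (actual / standard) × 100
= (120.3 / 92.7) × 100
= 129.8%


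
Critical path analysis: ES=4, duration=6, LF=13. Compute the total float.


EF = ES + duration = 4 + 6 = 10
LS = LF - duration = 13 - 6 = 7
Total Float = LF - EF = 13 - 10
(or LS - ES = 7 - 4)
= 3


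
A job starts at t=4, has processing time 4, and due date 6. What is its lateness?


Completion = 4 + 4 = 8
Lateness = C - d = 8 - 6
= 2


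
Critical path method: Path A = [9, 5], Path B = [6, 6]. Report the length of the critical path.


Path A: 9 + 5 = 14
Path B: 6 + 6 = 12
Critical path = longest = max(14, 12)
= 14 (Path A)


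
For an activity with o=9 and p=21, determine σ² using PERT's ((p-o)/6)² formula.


σ² = ((p - o) / 6)² = (p - o)² / 36
= (21 - 9)² / 36
= 12² / 36
= 144 / 36
= 4.0000


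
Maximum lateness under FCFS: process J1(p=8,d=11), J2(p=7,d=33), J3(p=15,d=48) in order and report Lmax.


Lateness per job (L = C - d):
  J1: C=8, d=11, L=-3
  J2: C=15, d=33, L=-18
  J3: C=30, d=48, L=-18
Lmax = max(-3, -18, -18)
= -3


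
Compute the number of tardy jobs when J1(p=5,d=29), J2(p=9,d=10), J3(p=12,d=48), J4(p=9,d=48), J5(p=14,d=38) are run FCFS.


Completion vs due date:
  J1: C=5, d=29 → on time
  J2: C=14, d=10 → TARDY
  J3: C=26, d=48 → on time
  J4: C=35, d=48 → on time
  J5: C=49, d=38 → TARDY
Tardy jobs: J2, J5
Count = 2


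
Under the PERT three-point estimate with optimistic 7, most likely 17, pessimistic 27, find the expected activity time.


te = (o + 4m + p) / 6
= (7 + 4×17 + 27) / 6
= (7 + 68 + 27) / 6
= 102 / 6
= 17.00


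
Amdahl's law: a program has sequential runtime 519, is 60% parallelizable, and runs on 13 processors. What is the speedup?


Amdahl's law: T_p = T × ((1-p) + p/N)
= 519 × ((1-0.6) + 0.6/13)
= 519 × (0.40 + 0.0462)
= 519 × 0.4462
= 231.55
Speedup = 519/231.55
= 2.24×


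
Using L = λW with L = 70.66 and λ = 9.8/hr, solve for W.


Little's law: L = λW → W = L / λ
= 70.66 / 9.8
= 7.21 hours


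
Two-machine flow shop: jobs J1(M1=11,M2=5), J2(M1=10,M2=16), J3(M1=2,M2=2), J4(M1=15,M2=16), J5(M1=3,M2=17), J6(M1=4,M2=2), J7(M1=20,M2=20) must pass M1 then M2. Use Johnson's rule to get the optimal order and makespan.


Johnson's rule:
Group 1 (M1≤M2, sort by M1): ['J3', 'J5', 'J2', 'J4', 'J7']
Group 2 (M1>M2, sort desc M2): ['J1', 'J6']
Sequence: J3 → J5 → J2 → J4 → J7 → J1 → J6
Makespan calculation:
  J3: M1 done=2, M2 done=4
  J5: M1 done=5, M2 done=22
  J2: M1 done=15, M2 done=38
  J4: M1 done=30, M2 done=54
  J7: M1 done=50, M2 done=74
  J1: M1 done=61, M2 done=79
  J6: M1 done=65, M2 done=81
= Sequence: J3 → J5 → J2 → J4 → J7 → J1 → J6, Makespan: 81


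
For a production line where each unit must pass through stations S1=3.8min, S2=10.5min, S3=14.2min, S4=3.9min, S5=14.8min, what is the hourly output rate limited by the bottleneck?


Bottleneck = longest station time
Station times: [3.8, 10.5, 14.2, 3.9, 14.8]
Max = 14.8 min
Rate = 60 / 14.8
= 4.05 units/hour (bottleneck: 14.8min)


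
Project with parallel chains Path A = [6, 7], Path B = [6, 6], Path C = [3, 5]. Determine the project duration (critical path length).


Path A: 6 + 7 = 13
Path B: 6 + 6 = 12
Path C: 3 + 5 = 8
Critical path = longest = max(13, 12, 8)
= 13 (Path A)


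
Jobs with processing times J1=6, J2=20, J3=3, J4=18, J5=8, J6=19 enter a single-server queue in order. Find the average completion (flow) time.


Completion times:
  J1: completes at 6
  J2: completes at 26
  J3: completes at 29
  J4: completes at 47
  J5: completes at 55
  J6: completes at 74
Sum = 237
Average = 237/6
= 39.50


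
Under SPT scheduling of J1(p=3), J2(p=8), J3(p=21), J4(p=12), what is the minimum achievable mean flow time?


SPT order: J1 → J2 → J4 → J3
Completion times:
  J1: C=3
  J2: C=11
  J4: C=23
  J3: C=44
Sum = 81, n = 4
Mean flow = 81/4
= 20.25


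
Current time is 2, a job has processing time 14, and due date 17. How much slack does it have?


Slack = due - current_time - processing
= 17 - 2 - 14
= 1


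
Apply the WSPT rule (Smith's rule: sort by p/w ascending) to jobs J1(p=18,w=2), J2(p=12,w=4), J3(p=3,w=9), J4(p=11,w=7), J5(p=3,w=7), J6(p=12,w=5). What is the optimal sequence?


WSPT (Smith's rule): sort by p/w ascending
  J3: p/w = 3/9 = 0.333
  J5: p/w = 3/7 = 0.429
  J4: p/w = 11/7 = 1.571
  J6: p/w = 12/5 = 2.400
  J2: p/w = 12/4 = 3.000
  J1: p/w = 18/2 = 9.000
Order: J3 → J5 → J4 → J6 → J2 → J1


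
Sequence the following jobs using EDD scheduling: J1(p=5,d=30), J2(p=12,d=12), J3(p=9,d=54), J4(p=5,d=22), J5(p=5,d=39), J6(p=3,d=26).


EDD: sort by earliest due date
  J2: d=12, p=12
  J4: d=22, p=5
  J6: d=26, p=3
  J1: d=30, p=5
  J5: d=39, p=5
  J3: d=54, p=9
Order: J2 → J4 → J6 → J1 → J5 → J3


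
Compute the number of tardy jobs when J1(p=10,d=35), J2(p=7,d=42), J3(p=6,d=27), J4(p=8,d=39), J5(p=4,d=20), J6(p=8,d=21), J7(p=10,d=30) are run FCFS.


Completion vs due date:
  J1: C=10, d=35 → on time
  J2: C=17, d=42 → on time
  J3: C=23, d=27 → on time
  J4: C=31, d=39 → on time
  J5: C=35, d=20 → TARDY
  J6: C=43, d=21 → TARDY
  J7: C=53, d=30 → TARDY
Tardy jobs: J5, J6, J7
Count = 3


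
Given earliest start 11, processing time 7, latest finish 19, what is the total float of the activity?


EF = ES + duration = 11 + 7 = 18
LS = LF - duration = 19 - 7 = 12
Total Float = LF - EF = 19 - 18
(or LS - ES = 12 - 11)
= 1


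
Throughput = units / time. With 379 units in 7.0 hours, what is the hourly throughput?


Throughput = units / time
= 379 / 7.0
= 54.1 units/hour


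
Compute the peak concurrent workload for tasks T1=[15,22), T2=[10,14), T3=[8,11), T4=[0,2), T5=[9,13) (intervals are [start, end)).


Check each time point for overlaps:
  t=10: 3 tasks active (T2, T3, T5)
Max concurrent = 3


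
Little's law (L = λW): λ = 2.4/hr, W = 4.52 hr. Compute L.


Little's law: L = λ × W
= 2.4 × 4.52
= 10.85


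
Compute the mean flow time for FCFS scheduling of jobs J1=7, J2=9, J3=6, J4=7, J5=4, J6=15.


Completion times:
  J1: completes at 7
  J2: completes at 16
  J3: completes at 22
  J4: completes at 29
  J5: completes at 33
  J6: completes at 48
Sum = 155
Average = 155/6
= 25.83


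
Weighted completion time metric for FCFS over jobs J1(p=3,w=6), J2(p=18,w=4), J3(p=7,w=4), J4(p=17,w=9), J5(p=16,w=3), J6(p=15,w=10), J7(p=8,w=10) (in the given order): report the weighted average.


Completion times:
  J1: C=3, w×C=6×3=18
  J2: C=21, w×C=4×21=84
  J3: C=28, w×C=4×28=112
  J4: C=45, w×C=9×45=405
  J5: C=61, w×C=3×61=183
  J6: C=76, w×C=10×76=760
  J7: C=84, w×C=10×84=840
Sum w×C = 2402
Sum w = 46
Weighted avg = 2402/46
= 52.22


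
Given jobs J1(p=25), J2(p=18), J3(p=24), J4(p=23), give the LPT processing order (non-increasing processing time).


LPT: sort by longest processing time first
  J1: p=25
  J3: p=24
  J4: p=23
  J2: p=18
Order: J1 → J3 → J4 → J2


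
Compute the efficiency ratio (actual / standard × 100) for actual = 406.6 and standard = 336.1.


Efficiency = (actual / standard) × 100
= (406.6 / 336.1) × 100
= 121.0%


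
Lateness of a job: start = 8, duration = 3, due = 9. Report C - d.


Completion = 8 + 3 = 11
Lateness = C - d = 11 - 9
= 2


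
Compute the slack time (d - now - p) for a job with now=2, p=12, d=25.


Slack = due - current_time - processing
= 25 - 2 - 12
= 11


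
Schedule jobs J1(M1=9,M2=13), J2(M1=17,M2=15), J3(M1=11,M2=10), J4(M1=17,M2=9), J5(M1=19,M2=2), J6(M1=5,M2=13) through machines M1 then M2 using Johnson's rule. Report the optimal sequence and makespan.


Johnson's rule:
Group 1 (M1≤M2, sort by M1): ['J6', 'J1']
Group 2 (M1>M2, sort desc M2): ['J2', 'J3', 'J4', 'J5']
Sequence: J6 → J1 → J2 → J3 → J4 → J5
Makespan calculation:
  J6: M1 done=5, M2 done=18
  J1: M1 done=14, M2 done=31
  J2: M1 done=31, M2 done=46
  J3: M1 done=42, M2 done=56
  J4: M1 done=59, M2 done=68
  J5: M1 done=78, M2 done=80
= Sequence: J6 → J1 → J2 → J3 → J4 → J5, Makespan: 80


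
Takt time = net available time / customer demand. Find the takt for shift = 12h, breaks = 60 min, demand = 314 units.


Available = 12×60 - 60 = 660 min
Takt time = 660 / 314
= 2.10 min/unit


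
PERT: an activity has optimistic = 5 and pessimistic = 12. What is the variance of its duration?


σ² = ((p - o) / 6)² = (p - o)² / 36
= (12 - 5)² / 36
= 7² / 36
= 49 / 36
= 1.3611


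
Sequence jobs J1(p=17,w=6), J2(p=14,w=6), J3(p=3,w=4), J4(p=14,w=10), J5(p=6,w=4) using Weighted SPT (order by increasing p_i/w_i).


WSPT (Smith's rule): sort by p/w ascending
  J3: p/w = 3/4 = 0.750
  J4: p/w = 14/10 = 1.400
  J5: p/w = 6/4 = 1.500
  J2: p/w = 14/6 = 2.333
  J1: p/w = 17/6 = 2.833
Order: J3 → J4 → J5 → J2 → J1


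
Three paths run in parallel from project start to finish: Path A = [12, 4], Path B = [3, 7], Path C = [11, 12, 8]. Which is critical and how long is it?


Path A: 12 + 4 = 16
Path B: 3 + 7 = 10
Path C: 11 + 12 + 8 = 31
Critical path = longest = max(16, 10, 31)
= 31 (Path C)


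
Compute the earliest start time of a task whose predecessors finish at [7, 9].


ES = max of all predecessor completion times
Predecessors: [7, 9]
ES = max(7, 9)
= 9


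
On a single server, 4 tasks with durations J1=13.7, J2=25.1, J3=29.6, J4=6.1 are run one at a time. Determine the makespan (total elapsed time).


Sequential makespan: sum all processing times
= 13.7 + 25.1 + 29.6 + 6.1
= 74.5 time units


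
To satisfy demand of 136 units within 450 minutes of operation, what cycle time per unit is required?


Cycle time = available time / demand
= 450 / 136
= 3.31 min/unit


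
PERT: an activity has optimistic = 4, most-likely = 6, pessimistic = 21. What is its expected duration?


te = (o + 4m + p) / 6
= (4 + 4×6 + 21) / 6
= (4 + 24 + 21) / 6
= 49 / 6
= 8.17


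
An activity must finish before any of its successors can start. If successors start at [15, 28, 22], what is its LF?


LF = min of all successor start times
Successors start at: [15, 28, 22]
LF = min(15, 28, 22)
= 15


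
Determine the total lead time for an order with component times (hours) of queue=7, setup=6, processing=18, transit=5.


Lead time = queue + setup + processing + transit
= 7 + 6 + 18 + 5
= 36 hours


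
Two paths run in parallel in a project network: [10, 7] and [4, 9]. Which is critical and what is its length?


Path A: 10 + 7 = 17
Path B: 4 + 9 = 13
Critical path = longest = max(17, 13)
= 17 (Path A)


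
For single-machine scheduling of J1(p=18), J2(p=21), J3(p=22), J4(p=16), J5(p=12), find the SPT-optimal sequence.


SPT: sort by shortest processing time
  J5: p=12
  J4: p=16
  J1: p=18
  J2: p=21
  J3: p=22
Order: J5 → J4 → J1 → J2 → J3


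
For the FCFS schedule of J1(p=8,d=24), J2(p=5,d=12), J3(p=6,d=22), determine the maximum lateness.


Lateness per job (L = C - d):
  J1: C=8, d=24, L=-16
  J2: C=13, d=12, L=1
  J3: C=19, d=22, L=-3
Lmax = max(-16, 1, -3)
= 1


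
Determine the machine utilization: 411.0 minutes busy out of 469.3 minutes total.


Utilization = busy / total × 100
= 411.0 / 469.3 × 100
= 87.6%


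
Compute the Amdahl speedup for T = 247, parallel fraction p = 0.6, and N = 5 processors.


Amdahl's law: T_p = T × ((1-p) + p/N)
= 247 × ((1-0.6) + 0.6/5)
= 247 × (0.40 + 0.1200)
= 247 × 0.5200
= 128.44
Speedup = 247/128.44
= 1.92×


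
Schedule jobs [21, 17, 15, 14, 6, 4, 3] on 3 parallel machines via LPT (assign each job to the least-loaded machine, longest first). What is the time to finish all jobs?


Jobs (LPT sorted): [21, 17, 15, 14, 6, 4, 3]
Machines: 3
  J=21 → Machine 1 (load: 0+21=21)
  J=17 → Machine 2 (load: 0+17=17)
  J=15 → Machine 3 (load: 0+15=15)
  J=14 → Machine 3 (load: 15+14=29)
  J=6 → Machine 2 (load: 17+6=23)
  J=4 → Machine 1 (load: 21+4=25)
  J=3 → Machine 2 (load: 23+3=26)
Machine loads: [25, 26, 29]
Makespan = max = 29 time units


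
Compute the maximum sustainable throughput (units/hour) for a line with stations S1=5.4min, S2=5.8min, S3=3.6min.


Bottleneck = longest station time
Station times: [5.4, 5.8, 3.6]
Max = 5.8 min
Rate = 60 / 5.8
= 10.34 units/hour (bottleneck: 5.8min)


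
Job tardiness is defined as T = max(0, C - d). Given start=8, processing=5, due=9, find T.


Completion = start + processing = 8 + 5 = 13
Tardiness = max(0, C - d) = max(0, 13 - 9)
= max(0, 4)
= 4


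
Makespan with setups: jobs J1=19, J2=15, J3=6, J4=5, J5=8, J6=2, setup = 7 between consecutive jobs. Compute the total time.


Makespan = Σ processing + (n-1) × setup
= (19 + 15 + 6 + 5 + 8 + 2) + (6-1)×7
= 55 + 35
= 90 time units


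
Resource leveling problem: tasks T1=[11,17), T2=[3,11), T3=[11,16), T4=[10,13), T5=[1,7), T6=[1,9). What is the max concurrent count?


Check each time point for overlaps:
  t=3: 3 tasks active (T2, T5, T6)
Max concurrent = 3


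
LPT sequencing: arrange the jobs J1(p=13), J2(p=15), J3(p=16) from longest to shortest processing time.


LPT: sort by longest processing time first
  J3: p=16
  J2: p=15
  J1: p=13
Order: J3 → J2 → J1


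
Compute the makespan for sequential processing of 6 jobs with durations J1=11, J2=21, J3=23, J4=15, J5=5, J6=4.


Sequential makespan: sum all processing times
= 11 + 21 + 23 + 15 + 5 + 4
= 79 time units


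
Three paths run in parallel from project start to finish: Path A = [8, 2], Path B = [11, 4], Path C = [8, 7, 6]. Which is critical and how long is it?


Path A: 8 + 2 = 10
Path B: 11 + 4 = 15
Path C: 8 + 7 + 6 = 21
Critical path = longest = max(10, 15, 21)
= 21 (Path C)


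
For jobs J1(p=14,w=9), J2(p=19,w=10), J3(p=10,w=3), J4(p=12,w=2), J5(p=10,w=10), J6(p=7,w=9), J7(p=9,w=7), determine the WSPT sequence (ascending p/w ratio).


WSPT (Smith's rule): sort by p/w ascending
  J6: p/w = 7/9 = 0.778
  J5: p/w = 10/10 = 1.000
  J7: p/w = 9/7 = 1.286
  J1: p/w = 14/9 = 1.556
  J2: p/w = 19/10 = 1.900
  J3: p/w = 10/3 = 3.333
  J4: p/w = 12/2 = 6.000
Order: J6 → J5 → J7 → J1 → J2 → J3 → J4


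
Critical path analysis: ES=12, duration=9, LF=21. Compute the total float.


EF = ES + duration = 12 + 9 = 21
LS = LF - duration = 21 - 9 = 12
Total Float = LF - EF = 21 - 21
(or LS - ES = 12 - 12)
= 0


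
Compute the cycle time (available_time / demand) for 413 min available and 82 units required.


Cycle time = available time / demand
= 413 / 82
= 5.04 min/unit


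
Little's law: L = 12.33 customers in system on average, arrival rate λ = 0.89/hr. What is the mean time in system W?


Little's law: L = λW → W = L / λ
= 12.33 / 0.89
= 13.85 hours


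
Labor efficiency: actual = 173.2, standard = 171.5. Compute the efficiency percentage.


Efficiency = (actual / standard) × 100
= (173.2 / 171.5) × 100
= 101.0%


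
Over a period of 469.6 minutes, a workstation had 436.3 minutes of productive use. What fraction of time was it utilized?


Utilization = busy / total × 100
= 436.3 / 469.6 × 100
= 92.9%


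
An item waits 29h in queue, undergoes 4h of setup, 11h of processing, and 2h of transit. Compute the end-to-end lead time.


Lead time = queue + setup + processing + transit
= 29 + 4 + 11 + 2
= 46 hours


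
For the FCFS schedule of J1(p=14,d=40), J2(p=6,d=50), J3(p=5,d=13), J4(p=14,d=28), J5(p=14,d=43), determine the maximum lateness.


Lateness per job (L = C - d):
  J1: C=14, d=40, L=-26
  J2: C=20, d=50, L=-30
  J3: C=25, d=13, L=12
  J4: C=39, d=28, L=11
  J5: C=53, d=43, L=10
Lmax = max(-26, -30, 12, 11, 10)
= 12


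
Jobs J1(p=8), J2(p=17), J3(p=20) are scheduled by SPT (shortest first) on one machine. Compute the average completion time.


SPT order: J1 → J2 → J3
Completion times:
  J1: C=8
  J2: C=25
  J3: C=45
Sum = 78, n = 3
Mean flow = 78/3
= 26.00


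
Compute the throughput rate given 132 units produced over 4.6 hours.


Throughput = units / time
= 132 / 4.6
= 28.7 units/hour


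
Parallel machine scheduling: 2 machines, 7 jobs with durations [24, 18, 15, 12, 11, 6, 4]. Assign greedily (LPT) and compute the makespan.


Jobs (LPT sorted): [24, 18, 15, 12, 11, 6, 4]
Machines: 2
  J=24 → Machine 1 (load: 0+24=24)
  J=18 → Machine 2 (load: 0+18=18)
  J=15 → Machine 2 (load: 18+15=33)
  J=12 → Machine 1 (load: 24+12=36)
  J=11 → Machine 2 (load: 33+11=44)
  J=6 → Machine 1 (load: 36+6=42)
  J=4 → Machine 1 (load: 42+4=46)
Machine loads: [46, 44]
Makespan = max = 46 time units


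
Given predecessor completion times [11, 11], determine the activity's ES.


ES = max of all predecessor completion times
Predecessors: [11, 11]
ES = max(11, 11)
= 11


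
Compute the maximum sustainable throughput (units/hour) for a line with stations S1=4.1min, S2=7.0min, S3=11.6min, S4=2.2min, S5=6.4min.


Bottleneck = longest station time
Station times: [4.1, 7.0, 11.6, 2.2, 6.4]
Max = 11.6 min
Rate = 60 / 11.6
= 5.17 units/hour (bottleneck: 11.6min)


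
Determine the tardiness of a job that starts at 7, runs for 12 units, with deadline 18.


Completion = start + processing = 7 + 12 = 19
Tardiness = max(0, C - d) = max(0, 19 - 18)
= max(0, 1)
= 1


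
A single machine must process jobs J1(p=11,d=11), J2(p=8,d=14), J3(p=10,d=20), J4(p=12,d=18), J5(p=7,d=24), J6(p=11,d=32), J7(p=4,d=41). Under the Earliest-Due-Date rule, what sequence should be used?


EDD: sort by earliest due date
  J1: d=11, p=11
  J2: d=14, p=8
  J4: d=18, p=12
  J3: d=20, p=10
  J5: d=24, p=7
  J6: d=32, p=11
  J7: d=41, p=4
Order: J1 → J2 → J4 → J3 → J5 → J6 → J7


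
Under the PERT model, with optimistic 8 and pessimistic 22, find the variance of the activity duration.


σ² = ((p - o) / 6)² = (p - o)² / 36
= (22 - 8)² / 36
= 14² / 36
= 196 / 36
= 5.4444


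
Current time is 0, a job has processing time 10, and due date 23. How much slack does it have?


Slack = due - current_time - processing
= 23 - 0 - 10
= 13


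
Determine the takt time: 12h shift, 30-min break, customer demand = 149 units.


Available = 12×60 - 30 = 690 min
Takt time = 690 / 149
= 4.63 min/unit


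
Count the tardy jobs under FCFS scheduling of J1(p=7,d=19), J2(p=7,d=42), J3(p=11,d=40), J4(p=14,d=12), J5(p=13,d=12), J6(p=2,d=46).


Completion vs due date:
  J1: C=7, d=19 → on time
  J2: C=14, d=42 → on time
  J3: C=25, d=40 → on time
  J4: C=39, d=12 → TARDY
  J5: C=52, d=12 → TARDY
  J6: C=54, d=46 → TARDY
Tardy jobs: J4, J5, J6
Count = 3


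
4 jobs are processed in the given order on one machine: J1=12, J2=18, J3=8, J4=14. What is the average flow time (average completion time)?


Completion times:
  J1: completes at 12
  J2: completes at 30
  J3: completes at 38
  J4: completes at 52
Sum = 132
Average = 132/4
= 33.00


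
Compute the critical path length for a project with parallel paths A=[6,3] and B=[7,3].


Path A: 6 + 3 = 9
Path B: 7 + 3 = 10
Critical path = longest = max(9, 10)
= 10 (Path B)


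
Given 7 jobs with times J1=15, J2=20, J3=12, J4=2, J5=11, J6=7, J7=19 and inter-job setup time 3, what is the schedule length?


Makespan = Σ processing + (n-1) × setup
= (15 + 20 + 12 + 2 + 11 + 7 + 19) + (7-1)×3
= 86 + 18
= 104 time units


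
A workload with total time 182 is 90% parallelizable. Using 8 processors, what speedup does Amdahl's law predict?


Amdahl's law: T_p = T × ((1-p) + p/N)
= 182 × ((1-0.9) + 0.9/8)
= 182 × (0.10 + 0.1125)
= 182 × 0.2125
= 38.67
Speedup = 182/38.67
= 4.71×


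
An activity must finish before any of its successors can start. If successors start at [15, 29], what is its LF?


LF = min of all successor start times
Successors start at: [15, 29]
LF = min(15, 29)
= 15


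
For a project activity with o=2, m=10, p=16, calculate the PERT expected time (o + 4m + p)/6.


te = (o + 4m + p) / 6
= (2 + 4×10 + 16) / 6
= (2 + 40 + 16) / 6
= 58 / 6
= 9.67


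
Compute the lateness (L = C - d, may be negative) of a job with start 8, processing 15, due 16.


Completion = 8 + 15 = 23
Lateness = C - d = 23 - 16
= 7


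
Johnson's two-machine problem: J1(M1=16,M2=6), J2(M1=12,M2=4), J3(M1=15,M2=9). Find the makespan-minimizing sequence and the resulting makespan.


Johnson's rule:
Group 1 (M1≤M2, sort by M1): []
Group 2 (M1>M2, sort desc M2): ['J3', 'J1', 'J2']
Sequence: J3 → J1 → J2
Makespan calculation:
  J3: M1 done=15, M2 done=24
  J1: M1 done=31, M2 done=37
  J2: M1 done=43, M2 done=47
= Sequence: J3 → J1 → J2, Makespan: 47


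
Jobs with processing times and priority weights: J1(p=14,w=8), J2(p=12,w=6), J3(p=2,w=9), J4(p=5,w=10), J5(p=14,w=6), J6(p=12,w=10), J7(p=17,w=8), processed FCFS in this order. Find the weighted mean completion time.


Completion times:
  J1: C=14, w×C=8×14=112
  J2: C=26, w×C=6×26=156
  J3: C=28, w×C=9×28=252
  J4: C=33, w×C=10×33=330
  J5: C=47, w×C=6×47=282
  J6: C=59, w×C=10×59=590
  J7: C=76, w×C=8×76=608
Sum w×C = 2330
Sum w = 57
Weighted avg = 2330/57
= 40.88


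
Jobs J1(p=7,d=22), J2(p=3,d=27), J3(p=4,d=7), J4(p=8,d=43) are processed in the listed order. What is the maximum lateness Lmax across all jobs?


Lateness per job (L = C - d):
  J1: C=7, d=22, L=-15
  J2: C=10, d=27, L=-17
  J3: C=14, d=7, L=7
  J4: C=22, d=43, L=-21
Lmax = max(-15, -17, 7, -21)
= 7


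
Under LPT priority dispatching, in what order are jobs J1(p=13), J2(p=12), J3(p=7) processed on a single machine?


LPT: sort by longest processing time first
  J1: p=13
  J2: p=12
  J3: p=7
Order: J1 → J2 → J3


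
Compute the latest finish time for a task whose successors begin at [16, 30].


LF = min of all successor start times
Successors start at: [16, 30]
LF = min(16, 30)
= 16


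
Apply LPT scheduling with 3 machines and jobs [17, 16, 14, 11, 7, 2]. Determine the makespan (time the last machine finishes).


Jobs (LPT sorted): [17, 16, 14, 11, 7, 2]
Machines: 3
  J=17 → Machine 1 (load: 0+17=17)
  J=16 → Machine 2 (load: 0+16=16)
  J=14 → Machine 3 (load: 0+14=14)
  J=11 → Machine 3 (load: 14+11=25)
  J=7 → Machine 2 (load: 16+7=23)
  J=2 → Machine 1 (load: 17+2=19)
Machine loads: [19, 23, 25]
Makespan = max = 25 time units
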